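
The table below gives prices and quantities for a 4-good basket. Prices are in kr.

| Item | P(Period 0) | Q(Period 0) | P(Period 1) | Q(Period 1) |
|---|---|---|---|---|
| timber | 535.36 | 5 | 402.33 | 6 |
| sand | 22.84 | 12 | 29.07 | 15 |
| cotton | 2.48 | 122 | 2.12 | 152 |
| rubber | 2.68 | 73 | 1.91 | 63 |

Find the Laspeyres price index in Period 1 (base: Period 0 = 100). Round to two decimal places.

79.98

Laspeyres price index uses base-period quantities as weights.
ΣP(Period 1)·Q(Period 0) = 402.33×5 + 29.07×12 + 2.12×122 + 1.91×73 = 2011.65 + 348.84 + 258.64 + 139.43 = 2758.56
ΣP(Period 0)·Q(Period 0) = 535.36×5 + 22.84×12 + 2.48×122 + 2.68×73 = 2676.8 + 274.08 + 302.56 + 195.64 = 3449.08
Index = 2758.56 / 3449.08 × 100 = 79.9796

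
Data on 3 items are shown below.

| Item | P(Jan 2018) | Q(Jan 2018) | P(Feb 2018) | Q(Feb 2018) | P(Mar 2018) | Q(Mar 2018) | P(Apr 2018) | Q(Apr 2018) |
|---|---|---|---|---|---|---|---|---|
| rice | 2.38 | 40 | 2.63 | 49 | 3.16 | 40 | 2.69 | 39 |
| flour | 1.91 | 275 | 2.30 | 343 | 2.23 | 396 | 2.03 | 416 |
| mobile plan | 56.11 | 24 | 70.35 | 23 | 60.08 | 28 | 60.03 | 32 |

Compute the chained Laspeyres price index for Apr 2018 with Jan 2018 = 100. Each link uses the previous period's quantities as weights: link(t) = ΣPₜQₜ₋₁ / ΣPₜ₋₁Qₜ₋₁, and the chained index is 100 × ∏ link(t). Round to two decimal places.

Link Jan 2018→Feb 2018:
ΣP(Feb 2018)Q(Jan 2018) = 2.63×40 + 2.30×275 + 70.35×24 = 105.2 + 632.5 + 1688.4 = 2426.1
ΣP(Jan 2018)Q(Jan 2018) = 2.38×40 + 1.91×275 + 56.11×24 = 95.2 + 525.25 + 1346.64 = 1967.09
link = 2426.1/1967.09 = 1.233345
Link Feb 2018→Mar 2018:
ΣP(Mar 2018)Q(Feb 2018) = 3.16×49 + 2.23×343 + 60.08×23 = 154.84 + 764.89 + 1381.84 = 2301.57
ΣP(Feb 2018)Q(Feb 2018) = 2.63×49 + 2.30×343 + 70.35×23 = 128.87 + 788.9 + 1618.05 = 2535.82
link = 2301.57/2535.82 = 0.907624
Link Mar 2018→Apr 2018:
ΣP(Apr 2018)Q(Mar 2018) = 2.69×40 + 2.03×396 + 60.03×28 = 107.6 + 803.88 + 1680.84 = 2592.32
ΣP(Mar 2018)Q(Mar 2018) = 3.16×40 + 2.23×396 + 60.08×28 = 126.4 + 883.08 + 1682.24 = 2691.72
link = 2592.32/2691.72 = 0.963072
Chained index = 100 × 1.233345 × 0.907624 × 0.963072 = 107.8075

107.81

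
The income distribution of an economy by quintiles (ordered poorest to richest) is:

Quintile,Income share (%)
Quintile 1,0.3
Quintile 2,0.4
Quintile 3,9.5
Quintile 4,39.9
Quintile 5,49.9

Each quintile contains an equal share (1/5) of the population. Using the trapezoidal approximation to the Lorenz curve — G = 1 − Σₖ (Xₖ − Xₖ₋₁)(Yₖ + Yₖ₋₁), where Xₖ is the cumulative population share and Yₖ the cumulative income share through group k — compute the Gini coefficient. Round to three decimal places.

Cumulative income shares Yₖ: 0.0030, 0.0070, 0.1020, 0.5010, 1.0000
Σ (Xₖ−Xₖ₋₁)(Yₖ+Yₖ₋₁) = (1/5)(0.0030+0.0000) + (1/5)(0.0070+0.0030) + (1/5)(0.1020+0.0070) + (1/5)(0.5010+0.1020) + (1/5)(1.0000+0.5010)
  = 0.0006 + 0.0020 + 0.0218 + 0.1206 + 0.3002 = 0.4452
G = 1 − 0.4452 = 0.5548

0.555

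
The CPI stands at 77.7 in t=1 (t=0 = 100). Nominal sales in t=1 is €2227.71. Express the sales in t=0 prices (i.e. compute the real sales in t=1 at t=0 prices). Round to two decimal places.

Real = Nominal ÷ (Index/100) = 2227.71 ÷ (77.7/100)
     = 2227.71 ÷ 0.777 = 2867.0656

2867.07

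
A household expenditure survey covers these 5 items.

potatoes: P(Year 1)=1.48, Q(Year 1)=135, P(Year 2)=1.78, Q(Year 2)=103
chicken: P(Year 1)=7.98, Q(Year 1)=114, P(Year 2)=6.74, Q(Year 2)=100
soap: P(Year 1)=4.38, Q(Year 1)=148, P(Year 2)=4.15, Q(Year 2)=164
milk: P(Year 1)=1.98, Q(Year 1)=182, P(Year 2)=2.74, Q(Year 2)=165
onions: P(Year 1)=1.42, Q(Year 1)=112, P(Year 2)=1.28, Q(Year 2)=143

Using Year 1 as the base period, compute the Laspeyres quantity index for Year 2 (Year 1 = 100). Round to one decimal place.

Laspeyres quantity index uses base-period prices as weights.
ΣP(Year 1)·Q(Year 2) = 1.48×103 + 7.98×100 + 4.38×164 + 1.98×165 + 1.42×143 = 152.44 + 798 + 718.32 + 326.7 + 203.06 = 2198.52
ΣP(Year 1)·Q(Year 1) = 1.48×135 + 7.98×114 + 4.38×148 + 1.98×182 + 1.42×112 = 199.8 + 909.72 + 648.24 + 360.36 + 159.04 = 2277.16
Index = 2198.52 / 2277.16 × 100 = 96.5466

96.5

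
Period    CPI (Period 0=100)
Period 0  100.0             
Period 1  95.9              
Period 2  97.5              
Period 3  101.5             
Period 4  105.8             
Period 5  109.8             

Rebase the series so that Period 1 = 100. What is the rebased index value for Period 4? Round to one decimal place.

Rebased(Period 4) = 105.8 / 95.9 × 100 = 110.3233

110.3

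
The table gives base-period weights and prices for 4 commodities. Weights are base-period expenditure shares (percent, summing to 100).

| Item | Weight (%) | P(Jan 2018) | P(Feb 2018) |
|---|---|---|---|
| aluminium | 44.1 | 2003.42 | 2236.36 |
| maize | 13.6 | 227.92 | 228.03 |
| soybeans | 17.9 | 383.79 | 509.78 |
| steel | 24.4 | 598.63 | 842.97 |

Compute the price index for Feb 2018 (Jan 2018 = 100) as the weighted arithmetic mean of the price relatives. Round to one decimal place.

121.0

aluminium: 44.1 × (2236.36/2003.42) = 44.1 × 1.116271 = 49.2276
maize: 13.6 × (228.03/227.92) = 13.6 × 1.000483 = 13.6066
soybeans: 17.9 × (509.78/383.79) = 17.9 × 1.328278 = 23.7762
steel: 24.4 × (842.97/598.63) = 24.4 × 1.408165 = 34.3592
Index = Σ wᵢ·(p₁ᵢ/p₀ᵢ) = 49.2276 + 13.6066 + 23.7762 + 34.3592 = 120.9695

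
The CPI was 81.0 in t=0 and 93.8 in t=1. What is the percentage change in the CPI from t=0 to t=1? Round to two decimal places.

Change = (93.8 − 81.0) / 81.0 × 100
       = 12.8 / 81.0 × 100 = 15.8025%

15.80%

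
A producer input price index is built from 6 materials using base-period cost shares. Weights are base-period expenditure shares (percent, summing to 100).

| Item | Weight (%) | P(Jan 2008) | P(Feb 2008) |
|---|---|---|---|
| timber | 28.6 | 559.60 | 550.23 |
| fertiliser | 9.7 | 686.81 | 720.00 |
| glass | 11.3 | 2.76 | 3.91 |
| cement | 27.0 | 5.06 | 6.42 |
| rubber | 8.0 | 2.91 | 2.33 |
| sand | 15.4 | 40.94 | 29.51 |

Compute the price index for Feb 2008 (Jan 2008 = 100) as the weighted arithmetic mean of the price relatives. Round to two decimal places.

timber: 28.6 × (550.23/559.60) = 28.6 × 0.983256 = 28.1211
fertiliser: 9.7 × (720.00/686.81) = 9.7 × 1.048325 = 10.1688
glass: 11.3 × (3.91/2.76) = 11.3 × 1.416667 = 16.0083
cement: 27.0 × (6.42/5.06) = 27.0 × 1.268775 = 34.2569
rubber: 8.0 × (2.33/2.91) = 8.0 × 0.800687 = 6.4055
sand: 15.4 × (29.51/40.94) = 15.4 × 0.720811 = 11.1005
Index = Σ wᵢ·(p₁ᵢ/p₀ᵢ) = 28.1211 + 10.1688 + 16.0083 + 34.2569 + 6.4055 + 11.1005 = 106.0611

106.06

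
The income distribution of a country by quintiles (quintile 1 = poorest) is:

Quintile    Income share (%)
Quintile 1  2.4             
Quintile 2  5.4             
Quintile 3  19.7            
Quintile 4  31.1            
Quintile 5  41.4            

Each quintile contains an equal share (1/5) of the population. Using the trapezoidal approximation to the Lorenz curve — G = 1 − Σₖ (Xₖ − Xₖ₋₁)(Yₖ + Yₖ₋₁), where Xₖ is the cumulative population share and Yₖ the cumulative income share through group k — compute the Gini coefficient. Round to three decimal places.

0.415

Cumulative income shares Yₖ: 0.0240, 0.0780, 0.2750, 0.5860, 1.0000
Σ (Xₖ−Xₖ₋₁)(Yₖ+Yₖ₋₁) = (1/5)(0.0240+0.0000) + (1/5)(0.0780+0.0240) + (1/5)(0.2750+0.0780) + (1/5)(0.5860+0.2750) + (1/5)(1.0000+0.5860)
  = 0.0048 + 0.0204 + 0.0706 + 0.1722 + 0.3172 = 0.5852
G = 1 − 0.5852 = 0.4148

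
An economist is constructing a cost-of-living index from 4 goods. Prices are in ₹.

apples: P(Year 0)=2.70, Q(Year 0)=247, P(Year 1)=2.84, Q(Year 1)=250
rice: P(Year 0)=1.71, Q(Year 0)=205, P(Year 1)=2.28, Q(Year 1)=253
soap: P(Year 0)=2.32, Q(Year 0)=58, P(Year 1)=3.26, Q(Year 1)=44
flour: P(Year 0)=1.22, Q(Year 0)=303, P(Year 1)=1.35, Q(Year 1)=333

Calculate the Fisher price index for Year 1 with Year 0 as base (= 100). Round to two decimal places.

116.23

Laspeyres component (base-period weights):
ΣP(Year 1)Q(Year 0) = 2.84×247 + 2.28×205 + 3.26×58 + 1.35×303 = 701.48 + 467.4 + 189.08 + 409.05 = 1767.01
ΣP(Year 0)Q(Year 0) = 2.70×247 + 1.71×205 + 2.32×58 + 1.22×303 = 666.9 + 350.55 + 134.56 + 369.66 = 1521.67
L = 1767.01 / 1521.67 × 100 = 116.1231
Paasche component (current-period weights):
ΣP(Year 1)Q(Year 1) = 2.84×250 + 2.28×253 + 3.26×44 + 1.35×333 = 710 + 576.84 + 143.44 + 449.55 = 1879.83
ΣP(Year 0)Q(Year 1) = 2.70×250 + 1.71×253 + 2.32×44 + 1.22×333 = 675 + 432.63 + 102.08 + 406.26 = 1615.97
P = 1879.83 / 1615.97 × 100 = 116.3283
Fisher = √(L × P) = √(116.1231 × 116.3283) = 116.2256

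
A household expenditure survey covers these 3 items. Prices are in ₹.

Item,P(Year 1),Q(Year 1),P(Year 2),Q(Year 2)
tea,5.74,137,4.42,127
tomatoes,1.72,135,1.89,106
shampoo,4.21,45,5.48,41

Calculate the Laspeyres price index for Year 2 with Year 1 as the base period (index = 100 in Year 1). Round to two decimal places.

Laspeyres price index uses base-period quantities as weights.
ΣP(Year 2)·Q(Year 1) = 4.42×137 + 1.89×135 + 5.48×45 = 605.54 + 255.15 + 246.6 = 1107.29
ΣP(Year 1)·Q(Year 1) = 5.74×137 + 1.72×135 + 4.21×45 = 786.38 + 232.2 + 189.45 = 1208.03
Index = 1107.29 / 1208.03 × 100 = 91.6608

91.66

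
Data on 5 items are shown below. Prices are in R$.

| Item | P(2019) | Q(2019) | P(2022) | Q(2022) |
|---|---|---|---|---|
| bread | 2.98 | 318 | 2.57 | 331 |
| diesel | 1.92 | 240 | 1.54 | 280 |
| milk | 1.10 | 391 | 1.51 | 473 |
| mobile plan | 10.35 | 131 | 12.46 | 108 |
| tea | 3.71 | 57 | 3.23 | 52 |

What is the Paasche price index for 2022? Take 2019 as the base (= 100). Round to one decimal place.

104.6

Paasche price index uses current-period quantities as weights.
ΣP(2022)·Q(2022) = 2.57×331 + 1.54×280 + 1.51×473 + 12.46×108 + 3.23×52 = 850.67 + 431.2 + 714.23 + 1345.68 + 167.96 = 3509.74
ΣP(2019)·Q(2022) = 2.98×331 + 1.92×280 + 1.10×473 + 10.35×108 + 3.71×52 = 986.38 + 537.6 + 520.3 + 1117.8 + 192.92 = 3355
Index = 3509.74 / 3355 × 100 = 104.6122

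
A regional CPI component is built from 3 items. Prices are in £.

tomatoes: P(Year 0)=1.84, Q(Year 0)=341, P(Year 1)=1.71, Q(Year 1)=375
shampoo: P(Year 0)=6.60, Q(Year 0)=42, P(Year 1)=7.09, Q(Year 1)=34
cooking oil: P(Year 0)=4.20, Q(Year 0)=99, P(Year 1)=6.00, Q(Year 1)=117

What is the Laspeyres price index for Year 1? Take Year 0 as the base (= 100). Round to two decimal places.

111.70

Laspeyres price index uses base-period quantities as weights.
ΣP(Year 1)·Q(Year 0) = 1.71×341 + 7.09×42 + 6.00×99 = 583.11 + 297.78 + 594 = 1474.89
ΣP(Year 0)·Q(Year 0) = 1.84×341 + 6.60×42 + 4.20×99 = 627.44 + 277.2 + 415.8 = 1320.44
Index = 1474.89 / 1320.44 × 100 = 111.6969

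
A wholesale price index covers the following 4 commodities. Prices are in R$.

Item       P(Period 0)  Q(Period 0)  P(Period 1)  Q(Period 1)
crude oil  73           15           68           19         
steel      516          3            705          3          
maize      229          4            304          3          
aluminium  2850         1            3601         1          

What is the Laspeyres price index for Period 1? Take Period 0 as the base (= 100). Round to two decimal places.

Laspeyres price index uses base-period quantities as weights.
ΣP(Period 1)·Q(Period 0) = 68×15 + 705×3 + 304×4 + 3601×1 = 1020 + 2115 + 1216 + 3601 = 7952
ΣP(Period 0)·Q(Period 0) = 73×15 + 516×3 + 229×4 + 2850×1 = 1095 + 1548 + 916 + 2850 = 6409
Index = 7952 / 6409 × 100 = 124.0755

124.08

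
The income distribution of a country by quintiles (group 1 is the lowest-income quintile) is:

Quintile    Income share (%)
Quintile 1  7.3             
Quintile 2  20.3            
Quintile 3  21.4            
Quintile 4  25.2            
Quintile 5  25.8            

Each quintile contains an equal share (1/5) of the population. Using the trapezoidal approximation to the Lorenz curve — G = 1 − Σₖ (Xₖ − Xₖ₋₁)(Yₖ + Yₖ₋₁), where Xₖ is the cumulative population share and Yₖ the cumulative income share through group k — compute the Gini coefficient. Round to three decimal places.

Cumulative income shares Yₖ: 0.0730, 0.2760, 0.4900, 0.7420, 1.0000
Σ (Xₖ−Xₖ₋₁)(Yₖ+Yₖ₋₁) = (1/5)(0.0730+0.0000) + (1/5)(0.2760+0.0730) + (1/5)(0.4900+0.2760) + (1/5)(0.7420+0.4900) + (1/5)(1.0000+0.7420)
  = 0.0146 + 0.0698 + 0.1532 + 0.2464 + 0.3484 = 0.8324
G = 1 − 0.8324 = 0.1676

0.168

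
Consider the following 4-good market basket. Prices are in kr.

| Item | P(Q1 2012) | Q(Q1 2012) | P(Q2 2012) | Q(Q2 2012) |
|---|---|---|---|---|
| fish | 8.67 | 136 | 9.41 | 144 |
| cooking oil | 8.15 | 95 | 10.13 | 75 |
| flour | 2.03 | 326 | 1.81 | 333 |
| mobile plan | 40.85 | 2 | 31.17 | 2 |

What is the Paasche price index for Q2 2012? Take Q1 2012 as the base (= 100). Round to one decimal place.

Paasche price index uses current-period quantities as weights.
ΣP(Q2 2012)·Q(Q2 2012) = 9.41×144 + 10.13×75 + 1.81×333 + 31.17×2 = 1355.04 + 759.75 + 602.73 + 62.34 = 2779.86
ΣP(Q1 2012)·Q(Q2 2012) = 8.67×144 + 8.15×75 + 2.03×333 + 40.85×2 = 1248.48 + 611.25 + 675.99 + 81.7 = 2617.42
Index = 2779.86 / 2617.42 × 100 = 106.2061

106.2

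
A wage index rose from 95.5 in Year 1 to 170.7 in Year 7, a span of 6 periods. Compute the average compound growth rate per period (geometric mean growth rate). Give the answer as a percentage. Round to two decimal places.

Growth factor = (170.7/95.5)^(1/6) = (1.787435)^(1/6) = 1.101637
Growth rate = 1.101637 − 1 = 0.101637 = 10.1637%

10.16%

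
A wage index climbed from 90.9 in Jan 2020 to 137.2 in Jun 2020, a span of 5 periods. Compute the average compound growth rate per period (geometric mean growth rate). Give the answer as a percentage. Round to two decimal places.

8.58%

Growth factor = (137.2/90.9)^(1/5) = (1.509351)^(1/5) = 1.085821
Growth rate = 1.085821 − 1 = 0.085821 = 8.5821%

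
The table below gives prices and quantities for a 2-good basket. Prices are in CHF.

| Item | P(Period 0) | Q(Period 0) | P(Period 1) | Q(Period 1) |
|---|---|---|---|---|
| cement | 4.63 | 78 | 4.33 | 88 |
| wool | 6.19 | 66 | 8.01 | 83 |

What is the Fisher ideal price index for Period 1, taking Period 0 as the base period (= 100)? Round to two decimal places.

113.05

Laspeyres component (base-period weights):
ΣP(Period 1)Q(Period 0) = 4.33×78 + 8.01×66 = 337.74 + 528.66 = 866.4
ΣP(Period 0)Q(Period 0) = 4.63×78 + 6.19×66 = 361.14 + 408.54 = 769.68
L = 866.4 / 769.68 × 100 = 112.5663
Paasche component (current-period weights):
ΣP(Period 1)Q(Period 1) = 4.33×88 + 8.01×83 = 381.04 + 664.83 = 1045.87
ΣP(Period 0)Q(Period 1) = 4.63×88 + 6.19×83 = 407.44 + 513.77 = 921.21
P = 1045.87 / 921.21 × 100 = 113.5322
Fisher = √(L × P) = √(112.5663 × 113.5322) = 113.0482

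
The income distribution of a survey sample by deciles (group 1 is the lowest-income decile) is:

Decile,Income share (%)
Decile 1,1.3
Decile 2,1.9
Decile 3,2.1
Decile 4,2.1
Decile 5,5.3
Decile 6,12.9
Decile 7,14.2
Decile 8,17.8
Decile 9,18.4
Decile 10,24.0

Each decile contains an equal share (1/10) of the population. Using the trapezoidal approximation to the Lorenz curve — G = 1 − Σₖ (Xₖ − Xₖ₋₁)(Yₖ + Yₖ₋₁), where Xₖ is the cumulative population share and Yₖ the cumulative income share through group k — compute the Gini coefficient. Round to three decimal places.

0.442

Cumulative income shares Yₖ: 0.0130, 0.0320, 0.0530, 0.0740, 0.1270, 0.2560, 0.3980, 0.5760, 0.7600, 1.0000
Σ (Xₖ−Xₖ₋₁)(Yₖ+Yₖ₋₁) = (1/10)(0.0130+0.0000) + (1/10)(0.0320+0.0130) + (1/10)(0.0530+0.0320) + (1/10)(0.0740+0.0530) + (1/10)(0.1270+0.0740) + (1/10)(0.2560+0.1270) + (1/10)(0.3980+0.2560) + (1/10)(0.5760+0.3980) + (1/10)(0.7600+0.5760) + (1/10)(1.0000+0.7600)
  = 0.0013 + 0.0045 + 0.0085 + 0.0127 + 0.0201 + 0.0383 + 0.0654 + 0.0974 + 0.1336 + 0.1760 = 0.5578
G = 1 − 0.5578 = 0.4422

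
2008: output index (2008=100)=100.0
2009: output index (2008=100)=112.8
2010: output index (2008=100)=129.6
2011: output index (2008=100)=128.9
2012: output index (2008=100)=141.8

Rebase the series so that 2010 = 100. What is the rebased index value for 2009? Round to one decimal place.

Rebased(2009) = 112.8 / 129.6 × 100 = 87.0370

87.0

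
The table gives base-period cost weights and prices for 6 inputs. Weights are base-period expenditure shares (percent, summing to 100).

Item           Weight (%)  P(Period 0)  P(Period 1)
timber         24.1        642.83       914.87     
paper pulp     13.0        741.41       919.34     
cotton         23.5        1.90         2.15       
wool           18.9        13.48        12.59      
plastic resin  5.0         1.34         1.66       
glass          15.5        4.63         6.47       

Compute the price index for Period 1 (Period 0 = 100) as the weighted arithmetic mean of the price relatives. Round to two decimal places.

122.52

timber: 24.1 × (914.87/642.83) = 24.1 × 1.423191 = 34.2989
paper pulp: 13.0 × (919.34/741.41) = 13.0 × 1.239989 = 16.1199
cotton: 23.5 × (2.15/1.90) = 23.5 × 1.131579 = 26.5921
wool: 18.9 × (12.59/13.48) = 18.9 × 0.933976 = 17.6522
plastic resin: 5.0 × (1.66/1.34) = 5.0 × 1.238806 = 6.1940
glass: 15.5 × (6.47/4.63) = 15.5 × 1.397408 = 21.6598
Index = Σ wᵢ·(p₁ᵢ/p₀ᵢ) = 34.2989 + 16.1199 + 26.5921 + 17.6522 + 6.1940 + 21.6598 = 122.5169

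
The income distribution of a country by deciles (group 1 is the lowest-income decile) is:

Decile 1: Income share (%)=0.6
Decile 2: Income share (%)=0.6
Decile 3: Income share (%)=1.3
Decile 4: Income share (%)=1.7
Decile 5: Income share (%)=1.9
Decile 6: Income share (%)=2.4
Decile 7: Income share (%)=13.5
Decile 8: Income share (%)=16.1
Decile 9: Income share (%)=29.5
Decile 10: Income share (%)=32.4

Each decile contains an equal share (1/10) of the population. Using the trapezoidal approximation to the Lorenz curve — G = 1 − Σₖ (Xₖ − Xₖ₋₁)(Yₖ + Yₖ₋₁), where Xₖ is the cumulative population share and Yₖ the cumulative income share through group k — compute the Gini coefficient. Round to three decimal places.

0.598

Cumulative income shares Yₖ: 0.0060, 0.0120, 0.0250, 0.0420, 0.0610, 0.0850, 0.2200, 0.3810, 0.6760, 1.0000
Σ (Xₖ−Xₖ₋₁)(Yₖ+Yₖ₋₁) = (1/10)(0.0060+0.0000) + (1/10)(0.0120+0.0060) + (1/10)(0.0250+0.0120) + (1/10)(0.0420+0.0250) + (1/10)(0.0610+0.0420) + (1/10)(0.0850+0.0610) + (1/10)(0.2200+0.0850) + (1/10)(0.3810+0.2200) + (1/10)(0.6760+0.3810) + (1/10)(1.0000+0.6760)
  = 0.0006 + 0.0018 + 0.0037 + 0.0067 + 0.0103 + 0.0146 + 0.0305 + 0.0601 + 0.1057 + 0.1676 = 0.4016
G = 1 − 0.4016 = 0.5984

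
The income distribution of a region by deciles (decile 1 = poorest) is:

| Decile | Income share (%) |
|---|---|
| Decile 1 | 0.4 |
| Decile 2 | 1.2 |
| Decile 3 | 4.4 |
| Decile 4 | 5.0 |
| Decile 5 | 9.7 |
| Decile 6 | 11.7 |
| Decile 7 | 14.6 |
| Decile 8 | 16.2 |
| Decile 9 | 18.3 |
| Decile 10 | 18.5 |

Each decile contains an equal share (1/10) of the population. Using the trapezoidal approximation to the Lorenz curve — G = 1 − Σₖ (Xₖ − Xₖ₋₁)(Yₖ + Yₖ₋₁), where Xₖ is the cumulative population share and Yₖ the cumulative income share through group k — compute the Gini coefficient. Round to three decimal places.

0.372

Cumulative income shares Yₖ: 0.0040, 0.0160, 0.0600, 0.1100, 0.2070, 0.3240, 0.4700, 0.6320, 0.8150, 1.0000
Σ (Xₖ−Xₖ₋₁)(Yₖ+Yₖ₋₁) = (1/10)(0.0040+0.0000) + (1/10)(0.0160+0.0040) + (1/10)(0.0600+0.0160) + (1/10)(0.1100+0.0600) + (1/10)(0.2070+0.1100) + (1/10)(0.3240+0.2070) + (1/10)(0.4700+0.3240) + (1/10)(0.6320+0.4700) + (1/10)(0.8150+0.6320) + (1/10)(1.0000+0.8150)
  = 0.0004 + 0.0020 + 0.0076 + 0.0170 + 0.0317 + 0.0531 + 0.0794 + 0.1102 + 0.1447 + 0.1815 = 0.6276
G = 1 − 0.6276 = 0.3724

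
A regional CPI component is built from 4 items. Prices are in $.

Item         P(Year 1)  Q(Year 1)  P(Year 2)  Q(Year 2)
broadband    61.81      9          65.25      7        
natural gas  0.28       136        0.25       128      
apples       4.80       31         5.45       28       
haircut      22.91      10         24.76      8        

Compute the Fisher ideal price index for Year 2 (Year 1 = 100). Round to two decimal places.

106.76

Laspeyres component (base-period weights):
ΣP(Year 2)Q(Year 1) = 65.25×9 + 0.25×136 + 5.45×31 + 24.76×10 = 587.25 + 34 + 168.95 + 247.6 = 1037.8
ΣP(Year 1)Q(Year 1) = 61.81×9 + 0.28×136 + 4.80×31 + 22.91×10 = 556.29 + 38.08 + 148.8 + 229.1 = 972.27
L = 1037.8 / 972.27 × 100 = 106.7399
Paasche component (current-period weights):
ΣP(Year 2)Q(Year 2) = 65.25×7 + 0.25×128 + 5.45×28 + 24.76×8 = 456.75 + 32 + 152.6 + 198.08 = 839.43
ΣP(Year 1)Q(Year 2) = 61.81×7 + 0.28×128 + 4.80×28 + 22.91×8 = 432.67 + 35.84 + 134.4 + 183.28 = 786.19
P = 839.43 / 786.19 × 100 = 106.7719
Fisher = √(L × P) = √(106.7399 × 106.7719) = 106.7559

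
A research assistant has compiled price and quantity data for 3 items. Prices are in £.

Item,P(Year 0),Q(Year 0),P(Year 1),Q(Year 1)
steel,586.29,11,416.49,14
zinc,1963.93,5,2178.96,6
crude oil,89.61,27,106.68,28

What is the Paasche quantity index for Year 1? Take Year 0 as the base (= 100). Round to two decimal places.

119.26

Paasche quantity index uses current-period prices as weights.
ΣP(Year 1)·Q(Year 1) = 416.49×14 + 2178.96×6 + 106.68×28 = 5830.86 + 13073.76 + 2987.04 = 21891.66
ΣP(Year 1)·Q(Year 0) = 416.49×11 + 2178.96×5 + 106.68×27 = 4581.39 + 10894.8 + 2880.36 = 18356.55
Index = 21891.66 / 18356.55 × 100 = 119.2580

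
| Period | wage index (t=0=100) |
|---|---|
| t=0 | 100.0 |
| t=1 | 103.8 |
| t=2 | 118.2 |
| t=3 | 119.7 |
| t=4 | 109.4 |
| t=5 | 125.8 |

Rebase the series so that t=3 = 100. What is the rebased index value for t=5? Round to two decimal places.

105.10

Rebased(t=5) = 125.8 / 119.7 × 100 = 105.0961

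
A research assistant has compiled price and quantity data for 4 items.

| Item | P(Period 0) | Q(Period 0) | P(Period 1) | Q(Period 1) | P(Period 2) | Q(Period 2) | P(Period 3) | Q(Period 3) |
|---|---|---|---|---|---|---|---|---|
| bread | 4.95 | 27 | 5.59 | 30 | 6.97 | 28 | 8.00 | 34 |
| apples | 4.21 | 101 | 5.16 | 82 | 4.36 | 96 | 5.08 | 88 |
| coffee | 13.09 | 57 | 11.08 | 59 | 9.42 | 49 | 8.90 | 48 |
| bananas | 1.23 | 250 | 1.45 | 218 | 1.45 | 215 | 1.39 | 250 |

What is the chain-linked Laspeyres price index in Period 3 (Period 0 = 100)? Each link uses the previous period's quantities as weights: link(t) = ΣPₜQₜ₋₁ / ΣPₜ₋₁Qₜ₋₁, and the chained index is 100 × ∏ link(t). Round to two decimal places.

99.33

Link Period 0→Period 1:
ΣP(Period 1)Q(Period 0) = 5.59×27 + 5.16×101 + 11.08×57 + 1.45×250 = 150.93 + 521.16 + 631.56 + 362.5 = 1666.15
ΣP(Period 0)Q(Period 0) = 4.95×27 + 4.21×101 + 13.09×57 + 1.23×250 = 133.65 + 425.21 + 746.13 + 307.5 = 1612.49
link = 1666.15/1612.49 = 1.033278
Link Period 1→Period 2:
ΣP(Period 2)Q(Period 1) = 6.97×30 + 4.36×82 + 9.42×59 + 1.45×218 = 209.1 + 357.52 + 555.78 + 316.1 = 1438.5
ΣP(Period 1)Q(Period 1) = 5.59×30 + 5.16×82 + 11.08×59 + 1.45×218 = 167.7 + 423.12 + 653.72 + 316.1 = 1560.64
link = 1438.5/1560.64 = 0.921737
Link Period 2→Period 3:
ΣP(Period 3)Q(Period 2) = 8.00×28 + 5.08×96 + 8.90×49 + 1.39×215 = 224 + 487.68 + 436.1 + 298.85 = 1446.63
ΣP(Period 2)Q(Period 2) = 6.97×28 + 4.36×96 + 9.42×49 + 1.45×215 = 195.16 + 418.56 + 461.58 + 311.75 = 1387.05
link = 1446.63/1387.05 = 1.042954
Chained index = 100 × 1.033278 × 0.921737 × 1.042954 = 99.3321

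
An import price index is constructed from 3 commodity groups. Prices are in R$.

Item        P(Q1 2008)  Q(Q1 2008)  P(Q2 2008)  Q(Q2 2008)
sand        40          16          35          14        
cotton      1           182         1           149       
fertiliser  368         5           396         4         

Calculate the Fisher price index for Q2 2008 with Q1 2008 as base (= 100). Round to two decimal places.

102.09

Laspeyres component (base-period weights):
ΣP(Q2 2008)Q(Q1 2008) = 35×16 + 1×182 + 396×5 = 560 + 182 + 1980 = 2722
ΣP(Q1 2008)Q(Q1 2008) = 40×16 + 1×182 + 368×5 = 640 + 182 + 1840 = 2662
L = 2722 / 2662 × 100 = 102.2539
Paasche component (current-period weights):
ΣP(Q2 2008)Q(Q2 2008) = 35×14 + 1×149 + 396×4 = 490 + 149 + 1584 = 2223
ΣP(Q1 2008)Q(Q2 2008) = 40×14 + 1×149 + 368×4 = 560 + 149 + 1472 = 2181
P = 2223 / 2181 × 100 = 101.9257
Fisher = √(L × P) = √(102.2539 × 101.9257) = 102.0897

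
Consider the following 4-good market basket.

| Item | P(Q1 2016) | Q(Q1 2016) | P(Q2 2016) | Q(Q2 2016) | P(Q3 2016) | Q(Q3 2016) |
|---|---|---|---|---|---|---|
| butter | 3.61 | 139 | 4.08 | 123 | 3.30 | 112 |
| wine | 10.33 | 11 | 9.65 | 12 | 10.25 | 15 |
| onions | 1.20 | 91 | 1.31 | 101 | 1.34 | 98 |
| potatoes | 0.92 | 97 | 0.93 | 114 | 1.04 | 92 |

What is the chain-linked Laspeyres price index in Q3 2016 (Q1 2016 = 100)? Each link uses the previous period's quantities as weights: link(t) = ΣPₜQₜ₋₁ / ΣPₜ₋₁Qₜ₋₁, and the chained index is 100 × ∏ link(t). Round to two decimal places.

99.19

Link Q1 2016→Q2 2016:
ΣP(Q2 2016)Q(Q1 2016) = 4.08×139 + 9.65×11 + 1.31×91 + 0.93×97 = 567.12 + 106.15 + 119.21 + 90.21 = 882.69
ΣP(Q1 2016)Q(Q1 2016) = 3.61×139 + 10.33×11 + 1.20×91 + 0.92×97 = 501.79 + 113.63 + 109.2 + 89.24 = 813.86
link = 882.69/813.86 = 1.084572
Link Q2 2016→Q3 2016:
ΣP(Q3 2016)Q(Q2 2016) = 3.30×123 + 10.25×12 + 1.34×101 + 1.04×114 = 405.9 + 123 + 135.34 + 118.56 = 782.8
ΣP(Q2 2016)Q(Q2 2016) = 4.08×123 + 9.65×12 + 1.31×101 + 0.93×114 = 501.84 + 115.8 + 132.31 + 106.02 = 855.97
link = 782.8/855.97 = 0.914518
Chained index = 100 × 1.084572 × 0.914518 = 99.1861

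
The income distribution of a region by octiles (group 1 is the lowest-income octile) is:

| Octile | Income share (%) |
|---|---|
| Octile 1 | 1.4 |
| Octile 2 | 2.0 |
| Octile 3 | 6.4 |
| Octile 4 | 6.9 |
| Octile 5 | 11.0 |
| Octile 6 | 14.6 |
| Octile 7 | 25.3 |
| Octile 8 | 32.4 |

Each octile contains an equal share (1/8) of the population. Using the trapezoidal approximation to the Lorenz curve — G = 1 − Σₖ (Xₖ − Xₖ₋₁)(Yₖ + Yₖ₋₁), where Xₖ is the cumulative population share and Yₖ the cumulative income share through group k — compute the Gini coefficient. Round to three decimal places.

0.453

Cumulative income shares Yₖ: 0.0140, 0.0340, 0.0980, 0.1670, 0.2770, 0.4230, 0.6760, 1.0000
Σ (Xₖ−Xₖ₋₁)(Yₖ+Yₖ₋₁) = (1/8)(0.0140+0.0000) + (1/8)(0.0340+0.0140) + (1/8)(0.0980+0.0340) + (1/8)(0.1670+0.0980) + (1/8)(0.2770+0.1670) + (1/8)(0.4230+0.2770) + (1/8)(0.6760+0.4230) + (1/8)(1.0000+0.6760)
  = 0.0017 + 0.0060 + 0.0165 + 0.0331 + 0.0555 + 0.0875 + 0.1374 + 0.2095 = 0.5473
G = 1 − 0.5473 = 0.4527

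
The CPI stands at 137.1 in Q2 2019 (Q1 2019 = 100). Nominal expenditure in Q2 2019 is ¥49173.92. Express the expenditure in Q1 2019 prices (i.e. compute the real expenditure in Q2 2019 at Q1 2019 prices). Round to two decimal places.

Real = Nominal ÷ (Index/100) = 49173.92 ÷ (137.1/100)
     = 49173.92 ÷ 1.371 = 35867.1918

35867.19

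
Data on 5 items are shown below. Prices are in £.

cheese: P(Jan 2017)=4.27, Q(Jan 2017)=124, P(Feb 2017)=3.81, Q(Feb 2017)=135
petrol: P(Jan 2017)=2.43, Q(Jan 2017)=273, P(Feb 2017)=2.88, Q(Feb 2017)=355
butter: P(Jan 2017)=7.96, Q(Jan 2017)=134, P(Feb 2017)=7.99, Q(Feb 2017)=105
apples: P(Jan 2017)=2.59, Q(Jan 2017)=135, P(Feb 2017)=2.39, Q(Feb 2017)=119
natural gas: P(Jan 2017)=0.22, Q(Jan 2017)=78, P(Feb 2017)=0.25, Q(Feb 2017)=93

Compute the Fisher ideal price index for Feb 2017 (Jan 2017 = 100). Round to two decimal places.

102.39

Laspeyres component (base-period weights):
ΣP(Feb 2017)Q(Jan 2017) = 3.81×124 + 2.88×273 + 7.99×134 + 2.39×135 + 0.25×78 = 472.44 + 786.24 + 1070.66 + 322.65 + 19.5 = 2671.49
ΣP(Jan 2017)Q(Jan 2017) = 4.27×124 + 2.43×273 + 7.96×134 + 2.59×135 + 0.22×78 = 529.48 + 663.39 + 1066.64 + 349.65 + 17.16 = 2626.32
L = 2671.49 / 2626.32 × 100 = 101.7199
Paasche component (current-period weights):
ΣP(Feb 2017)Q(Feb 2017) = 3.81×135 + 2.88×355 + 7.99×105 + 2.39×119 + 0.25×93 = 514.35 + 1022.4 + 838.95 + 284.41 + 23.25 = 2683.36
ΣP(Jan 2017)Q(Feb 2017) = 4.27×135 + 2.43×355 + 7.96×105 + 2.59×119 + 0.22×93 = 576.45 + 862.65 + 835.8 + 308.21 + 20.46 = 2603.57
P = 2683.36 / 2603.57 × 100 = 103.0646
Fisher = √(L × P) = √(101.7199 × 103.0646) = 102.3901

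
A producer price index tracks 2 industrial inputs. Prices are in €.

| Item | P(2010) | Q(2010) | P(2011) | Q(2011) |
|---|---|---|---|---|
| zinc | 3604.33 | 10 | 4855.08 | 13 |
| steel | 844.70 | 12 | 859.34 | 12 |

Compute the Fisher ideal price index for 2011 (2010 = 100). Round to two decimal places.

Laspeyres component (base-period weights):
ΣP(2011)Q(2010) = 4855.08×10 + 859.34×12 = 48550.8 + 10312.08 = 58862.88
ΣP(2010)Q(2010) = 3604.33×10 + 844.70×12 = 36043.3 + 10136.4 = 46179.7
L = 58862.88 / 46179.7 × 100 = 127.4648
Paasche component (current-period weights):
ΣP(2011)Q(2011) = 4855.08×13 + 859.34×12 = 63116.04 + 10312.08 = 73428.12
ΣP(2010)Q(2011) = 3604.33×13 + 844.70×12 = 46856.29 + 10136.4 = 56992.69
P = 73428.12 / 56992.69 × 100 = 128.8378
Fisher = √(L × P) = √(127.4648 × 128.8378) = 128.1495

128.15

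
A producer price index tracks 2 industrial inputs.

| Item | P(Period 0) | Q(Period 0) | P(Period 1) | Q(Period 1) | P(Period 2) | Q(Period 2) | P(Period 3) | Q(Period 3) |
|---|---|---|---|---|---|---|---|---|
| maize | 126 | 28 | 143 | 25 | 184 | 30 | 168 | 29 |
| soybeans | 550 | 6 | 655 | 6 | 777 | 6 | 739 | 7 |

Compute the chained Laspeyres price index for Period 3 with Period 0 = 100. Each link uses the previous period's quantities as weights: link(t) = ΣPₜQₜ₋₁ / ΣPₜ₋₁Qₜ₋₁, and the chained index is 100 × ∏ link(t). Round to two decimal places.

133.43

Link Period 0→Period 1:
ΣP(Period 1)Q(Period 0) = 143×28 + 655×6 = 4004 + 3930 = 7934
ΣP(Period 0)Q(Period 0) = 126×28 + 550×6 = 3528 + 3300 = 6828
link = 7934/6828 = 1.161980
Link Period 1→Period 2:
ΣP(Period 2)Q(Period 1) = 184×25 + 777×6 = 4600 + 4662 = 9262
ΣP(Period 1)Q(Period 1) = 143×25 + 655×6 = 3575 + 3930 = 7505
link = 9262/7505 = 1.234111
Link Period 2→Period 3:
ΣP(Period 3)Q(Period 2) = 168×30 + 739×6 = 5040 + 4434 = 9474
ΣP(Period 2)Q(Period 2) = 184×30 + 777×6 = 5520 + 4662 = 10182
link = 9474/10182 = 0.930466
Chained index = 100 × 1.161980 × 1.234111 × 0.930466 = 133.4299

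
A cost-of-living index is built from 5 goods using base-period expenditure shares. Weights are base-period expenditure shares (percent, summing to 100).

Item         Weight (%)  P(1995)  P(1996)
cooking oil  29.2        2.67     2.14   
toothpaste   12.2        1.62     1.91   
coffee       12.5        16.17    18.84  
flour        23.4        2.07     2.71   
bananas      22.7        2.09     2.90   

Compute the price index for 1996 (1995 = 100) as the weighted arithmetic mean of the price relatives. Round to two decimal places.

cooking oil: 29.2 × (2.14/2.67) = 29.2 × 0.801498 = 23.4037
toothpaste: 12.2 × (1.91/1.62) = 12.2 × 1.179012 = 14.3840
coffee: 12.5 × (18.84/16.17) = 12.5 × 1.165121 = 14.5640
flour: 23.4 × (2.71/2.07) = 23.4 × 1.309179 = 30.6348
bananas: 22.7 × (2.90/2.09) = 22.7 × 1.387560 = 31.4976
Index = Σ wᵢ·(p₁ᵢ/p₀ᵢ) = 23.4037 + 14.3840 + 14.5640 + 30.6348 + 31.4976 = 114.4841

114.48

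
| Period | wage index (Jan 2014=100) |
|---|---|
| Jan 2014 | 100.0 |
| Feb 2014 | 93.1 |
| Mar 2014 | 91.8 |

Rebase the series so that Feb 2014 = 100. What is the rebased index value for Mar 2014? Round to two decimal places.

98.60

Rebased(Mar 2014) = 91.8 / 93.1 × 100 = 98.6037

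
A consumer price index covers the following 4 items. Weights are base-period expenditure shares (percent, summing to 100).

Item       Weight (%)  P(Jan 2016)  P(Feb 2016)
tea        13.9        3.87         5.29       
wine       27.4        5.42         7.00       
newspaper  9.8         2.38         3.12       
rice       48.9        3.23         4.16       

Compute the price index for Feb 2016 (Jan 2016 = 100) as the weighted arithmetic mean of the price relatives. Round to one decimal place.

130.2

tea: 13.9 × (5.29/3.87) = 13.9 × 1.366925 = 19.0003
wine: 27.4 × (7.00/5.42) = 27.4 × 1.291513 = 35.3875
newspaper: 9.8 × (3.12/2.38) = 9.8 × 1.310924 = 12.8471
rice: 48.9 × (4.16/3.23) = 48.9 × 1.287926 = 62.9796
Index = Σ wᵢ·(p₁ᵢ/p₀ᵢ) = 19.0003 + 35.3875 + 12.8471 + 62.9796 = 130.2143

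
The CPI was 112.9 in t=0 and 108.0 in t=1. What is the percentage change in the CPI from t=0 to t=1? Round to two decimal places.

Change = (108.0 − 112.9) / 112.9 × 100
       = -4.9 / 112.9 × 100 = -4.3401%

-4.34%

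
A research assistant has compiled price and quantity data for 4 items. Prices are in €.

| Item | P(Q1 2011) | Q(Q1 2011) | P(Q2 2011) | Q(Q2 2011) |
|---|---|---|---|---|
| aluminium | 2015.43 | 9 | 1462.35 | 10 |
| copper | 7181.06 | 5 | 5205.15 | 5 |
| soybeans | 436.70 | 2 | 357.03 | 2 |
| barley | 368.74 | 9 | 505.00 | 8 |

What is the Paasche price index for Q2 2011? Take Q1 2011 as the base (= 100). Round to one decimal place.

75.8

Paasche price index uses current-period quantities as weights.
ΣP(Q2 2011)·Q(Q2 2011) = 1462.35×10 + 5205.15×5 + 357.03×2 + 505.00×8 = 14623.5 + 26025.75 + 714.06 + 4040 = 45403.31
ΣP(Q1 2011)·Q(Q2 2011) = 2015.43×10 + 7181.06×5 + 436.70×2 + 368.74×8 = 20154.3 + 35905.3 + 873.4 + 2949.92 = 59882.92
Index = 45403.31 / 59882.92 × 100 = 75.8201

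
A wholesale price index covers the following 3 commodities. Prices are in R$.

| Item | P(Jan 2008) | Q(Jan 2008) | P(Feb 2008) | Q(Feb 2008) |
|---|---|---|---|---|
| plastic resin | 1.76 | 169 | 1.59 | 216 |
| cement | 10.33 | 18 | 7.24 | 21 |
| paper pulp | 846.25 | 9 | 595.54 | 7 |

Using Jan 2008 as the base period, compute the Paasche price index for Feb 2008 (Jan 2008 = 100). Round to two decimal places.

Paasche price index uses current-period quantities as weights.
ΣP(Feb 2008)·Q(Feb 2008) = 1.59×216 + 7.24×21 + 595.54×7 = 343.44 + 152.04 + 4168.78 = 4664.26
ΣP(Jan 2008)·Q(Feb 2008) = 1.76×216 + 10.33×21 + 846.25×7 = 380.16 + 216.93 + 5923.75 = 6520.84
Index = 4664.26 / 6520.84 × 100 = 71.5285

71.53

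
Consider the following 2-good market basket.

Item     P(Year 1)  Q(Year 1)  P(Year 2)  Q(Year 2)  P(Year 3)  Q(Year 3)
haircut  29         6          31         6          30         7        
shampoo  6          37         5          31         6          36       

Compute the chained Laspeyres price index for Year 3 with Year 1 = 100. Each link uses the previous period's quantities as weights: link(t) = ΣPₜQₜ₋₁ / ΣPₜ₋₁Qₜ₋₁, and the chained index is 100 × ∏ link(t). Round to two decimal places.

100.56

Link Year 1→Year 2:
ΣP(Year 2)Q(Year 1) = 31×6 + 5×37 = 186 + 185 = 371
ΣP(Year 1)Q(Year 1) = 29×6 + 6×37 = 174 + 222 = 396
link = 371/396 = 0.936869
Link Year 2→Year 3:
ΣP(Year 3)Q(Year 2) = 30×6 + 6×31 = 180 + 186 = 366
ΣP(Year 2)Q(Year 2) = 31×6 + 5×31 = 186 + 155 = 341
link = 366/341 = 1.073314
Chained index = 100 × 0.936869 × 1.073314 = 100.5554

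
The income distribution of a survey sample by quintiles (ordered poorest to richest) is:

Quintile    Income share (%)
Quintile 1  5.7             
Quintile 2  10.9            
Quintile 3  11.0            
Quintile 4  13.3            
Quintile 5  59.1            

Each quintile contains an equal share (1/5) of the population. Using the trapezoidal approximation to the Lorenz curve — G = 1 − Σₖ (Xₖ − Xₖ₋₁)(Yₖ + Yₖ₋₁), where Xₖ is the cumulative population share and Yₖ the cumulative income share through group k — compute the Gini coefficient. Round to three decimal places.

0.437

Cumulative income shares Yₖ: 0.0570, 0.1660, 0.2760, 0.4090, 1.0000
Σ (Xₖ−Xₖ₋₁)(Yₖ+Yₖ₋₁) = (1/5)(0.0570+0.0000) + (1/5)(0.1660+0.0570) + (1/5)(0.2760+0.1660) + (1/5)(0.4090+0.2760) + (1/5)(1.0000+0.4090)
  = 0.0114 + 0.0446 + 0.0884 + 0.1370 + 0.2818 = 0.5632
G = 1 − 0.5632 = 0.4368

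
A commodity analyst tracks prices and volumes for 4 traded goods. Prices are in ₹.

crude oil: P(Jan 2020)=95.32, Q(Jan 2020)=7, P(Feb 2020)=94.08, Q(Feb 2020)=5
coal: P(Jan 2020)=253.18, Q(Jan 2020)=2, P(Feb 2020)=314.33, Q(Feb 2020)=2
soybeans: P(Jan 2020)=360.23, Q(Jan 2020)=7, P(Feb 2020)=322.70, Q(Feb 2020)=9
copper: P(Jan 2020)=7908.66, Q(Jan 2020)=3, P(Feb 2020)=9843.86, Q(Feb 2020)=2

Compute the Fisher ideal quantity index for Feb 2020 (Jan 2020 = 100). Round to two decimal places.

72.35

Laspeyres component (base-period weights):
ΣP(Jan 2020)Q(Feb 2020) = 95.32×5 + 253.18×2 + 360.23×9 + 7908.66×2 = 476.6 + 506.36 + 3242.07 + 15817.32 = 20042.35
ΣP(Jan 2020)Q(Jan 2020) = 95.32×7 + 253.18×2 + 360.23×7 + 7908.66×3 = 667.24 + 506.36 + 2521.61 + 23725.98 = 27421.19
L = 20042.35 / 27421.19 × 100 = 73.0907
Paasche component (current-period weights):
ΣP(Feb 2020)Q(Feb 2020) = 94.08×5 + 314.33×2 + 322.70×9 + 9843.86×2 = 470.4 + 628.66 + 2904.3 + 19687.72 = 23691.08
ΣP(Feb 2020)Q(Jan 2020) = 94.08×7 + 314.33×2 + 322.70×7 + 9843.86×3 = 658.56 + 628.66 + 2258.9 + 29531.58 = 33077.7
P = 23691.08 / 33077.7 × 100 = 71.6225
Fisher = √(L × P) = √(73.0907 × 71.6225) = 72.3529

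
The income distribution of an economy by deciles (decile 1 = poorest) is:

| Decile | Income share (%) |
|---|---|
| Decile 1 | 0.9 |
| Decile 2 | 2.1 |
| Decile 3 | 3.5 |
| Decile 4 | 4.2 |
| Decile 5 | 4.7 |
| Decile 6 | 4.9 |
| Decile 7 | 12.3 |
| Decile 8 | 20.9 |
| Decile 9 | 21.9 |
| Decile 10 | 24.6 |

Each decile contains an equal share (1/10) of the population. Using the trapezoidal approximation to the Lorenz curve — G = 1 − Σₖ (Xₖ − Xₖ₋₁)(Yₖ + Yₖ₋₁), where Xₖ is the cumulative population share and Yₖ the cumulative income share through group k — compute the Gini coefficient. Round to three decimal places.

0.463

Cumulative income shares Yₖ: 0.0090, 0.0300, 0.0650, 0.1070, 0.1540, 0.2030, 0.3260, 0.5350, 0.7540, 1.0000
Σ (Xₖ−Xₖ₋₁)(Yₖ+Yₖ₋₁) = (1/10)(0.0090+0.0000) + (1/10)(0.0300+0.0090) + (1/10)(0.0650+0.0300) + (1/10)(0.1070+0.0650) + (1/10)(0.1540+0.1070) + (1/10)(0.2030+0.1540) + (1/10)(0.3260+0.2030) + (1/10)(0.5350+0.3260) + (1/10)(0.7540+0.5350) + (1/10)(1.0000+0.7540)
  = 0.0009 + 0.0039 + 0.0095 + 0.0172 + 0.0261 + 0.0357 + 0.0529 + 0.0861 + 0.1289 + 0.1754 = 0.5366
G = 1 − 0.5366 = 0.4634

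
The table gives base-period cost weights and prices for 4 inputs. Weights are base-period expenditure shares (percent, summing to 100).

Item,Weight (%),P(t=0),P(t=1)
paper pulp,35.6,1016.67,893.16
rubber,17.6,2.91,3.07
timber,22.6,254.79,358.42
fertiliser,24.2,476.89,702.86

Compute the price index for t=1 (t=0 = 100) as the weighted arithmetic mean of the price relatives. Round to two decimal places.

paper pulp: 35.6 × (893.16/1016.67) = 35.6 × 0.878515 = 31.2751
rubber: 17.6 × (3.07/2.91) = 17.6 × 1.054983 = 18.5677
timber: 22.6 × (358.42/254.79) = 22.6 × 1.406727 = 31.7920
fertiliser: 24.2 × (702.86/476.89) = 24.2 × 1.473841 = 35.6670
Index = Σ wᵢ·(p₁ᵢ/p₀ᵢ) = 31.2751 + 18.5677 + 31.7920 + 35.6670 = 117.3018

117.30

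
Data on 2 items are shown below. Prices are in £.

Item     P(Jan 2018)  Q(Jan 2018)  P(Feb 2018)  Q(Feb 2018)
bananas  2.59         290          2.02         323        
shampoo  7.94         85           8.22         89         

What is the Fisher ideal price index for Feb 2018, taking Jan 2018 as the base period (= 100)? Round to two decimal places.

89.88

Laspeyres component (base-period weights):
ΣP(Feb 2018)Q(Jan 2018) = 2.02×290 + 8.22×85 = 585.8 + 698.7 = 1284.5
ΣP(Jan 2018)Q(Jan 2018) = 2.59×290 + 7.94×85 = 751.1 + 674.9 = 1426
L = 1284.5 / 1426 × 100 = 90.0771
Paasche component (current-period weights):
ΣP(Feb 2018)Q(Feb 2018) = 2.02×323 + 8.22×89 = 652.46 + 731.58 = 1384.04
ΣP(Jan 2018)Q(Feb 2018) = 2.59×323 + 7.94×89 = 836.57 + 706.66 = 1543.23
P = 1384.04 / 1543.23 × 100 = 89.6846
Fisher = √(L × P) = √(90.0771 × 89.6846) = 89.8807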